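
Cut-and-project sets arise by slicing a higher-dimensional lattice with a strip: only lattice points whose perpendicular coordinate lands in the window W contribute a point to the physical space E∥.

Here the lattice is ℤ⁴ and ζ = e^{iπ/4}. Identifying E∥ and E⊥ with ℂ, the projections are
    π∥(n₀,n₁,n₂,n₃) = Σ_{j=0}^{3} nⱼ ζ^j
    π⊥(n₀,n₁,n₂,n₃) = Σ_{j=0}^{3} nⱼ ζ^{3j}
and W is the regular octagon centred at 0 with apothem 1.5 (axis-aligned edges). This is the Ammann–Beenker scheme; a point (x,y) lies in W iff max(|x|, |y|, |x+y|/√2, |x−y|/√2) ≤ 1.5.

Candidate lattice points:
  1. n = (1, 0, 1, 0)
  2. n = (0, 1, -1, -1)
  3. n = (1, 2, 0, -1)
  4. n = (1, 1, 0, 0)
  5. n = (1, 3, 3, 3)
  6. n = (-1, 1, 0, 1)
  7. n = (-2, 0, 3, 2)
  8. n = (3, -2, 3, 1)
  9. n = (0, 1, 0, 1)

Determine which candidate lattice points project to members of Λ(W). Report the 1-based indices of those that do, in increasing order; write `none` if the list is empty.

With ζ = e^{iπ/4} the internal vectors are ζ^0,ζ^3,ζ^6,ζ^9.
#1 (1, 0, 1, 0): internal (1.000000, -1.000000); octagon support 1.414214 vs apothem 1.5 → ∈ W
#2 (0, 1, -1, -1): internal (-1.414214, 1.000000); octagon support 1.707107 vs apothem 1.5 → ∉ W
#3 (1, 2, 0, -1): internal (-1.121320, 0.707107); octagon support 1.292893 vs apothem 1.5 → ∈ W
#4 (1, 1, 0, 0): internal (0.292893, 0.707107); octagon support 0.707107 vs apothem 1.5 → ∈ W
#5 (1, 3, 3, 3): internal (1.000000, 1.242641); octagon support 1.585786 vs apothem 1.5 → ∉ W
#6 (-1, 1, 0, 1): internal (-1.000000, 1.414214); octagon support 1.707107 vs apothem 1.5 → ∉ W
#7 (-2, 0, 3, 2): internal (-0.585786, -1.585786); octagon support 1.585786 vs apothem 1.5 → ∉ W
#8 (3, -2, 3, 1): internal (5.121320, -3.707107); octagon support 6.242641 vs apothem 1.5 → ∉ W
#9 (0, 1, 0, 1): internal (0.000000, 1.414214); octagon support 1.414214 vs apothem 1.5 → ∈ W

1, 3, 4, 9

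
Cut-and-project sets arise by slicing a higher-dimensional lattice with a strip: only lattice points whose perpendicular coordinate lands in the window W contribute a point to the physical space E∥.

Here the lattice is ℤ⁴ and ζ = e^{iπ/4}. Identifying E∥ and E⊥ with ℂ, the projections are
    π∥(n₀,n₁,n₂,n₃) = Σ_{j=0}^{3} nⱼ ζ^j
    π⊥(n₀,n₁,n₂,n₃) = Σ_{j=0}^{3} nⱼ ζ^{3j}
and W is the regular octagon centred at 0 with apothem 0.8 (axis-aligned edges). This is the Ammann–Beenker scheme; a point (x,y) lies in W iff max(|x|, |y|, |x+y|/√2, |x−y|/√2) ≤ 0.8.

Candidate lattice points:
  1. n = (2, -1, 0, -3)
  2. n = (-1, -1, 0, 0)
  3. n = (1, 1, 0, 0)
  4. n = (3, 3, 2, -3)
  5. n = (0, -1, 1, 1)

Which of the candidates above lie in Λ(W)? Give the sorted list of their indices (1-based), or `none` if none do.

π⊥(n) = n₀ + n₁ζ³ + n₂ζ⁶ + n₃ζ⁹ where ζ = e^{iπ/4}.
#1 (2, -1, 0, -3): internal (0.5858, -2.8284); octagon support 2.8284 vs apothem 0.8 → ∉ W
#2 (-1, -1, 0, 0): internal (-0.2929, -0.7071); octagon support 0.7071 vs apothem 0.8 → ∈ W
#3 (1, 1, 0, 0): internal (0.2929, 0.7071); octagon support 0.7071 vs apothem 0.8 → ∈ W
#4 (3, 3, 2, -3): internal (-1.2426, -2.0000); octagon support 2.2929 vs apothem 0.8 → ∉ W
#5 (0, -1, 1, 1): internal (1.4142, -1.0000); octagon support 1.7071 vs apothem 0.8 → ∉ W

2, 3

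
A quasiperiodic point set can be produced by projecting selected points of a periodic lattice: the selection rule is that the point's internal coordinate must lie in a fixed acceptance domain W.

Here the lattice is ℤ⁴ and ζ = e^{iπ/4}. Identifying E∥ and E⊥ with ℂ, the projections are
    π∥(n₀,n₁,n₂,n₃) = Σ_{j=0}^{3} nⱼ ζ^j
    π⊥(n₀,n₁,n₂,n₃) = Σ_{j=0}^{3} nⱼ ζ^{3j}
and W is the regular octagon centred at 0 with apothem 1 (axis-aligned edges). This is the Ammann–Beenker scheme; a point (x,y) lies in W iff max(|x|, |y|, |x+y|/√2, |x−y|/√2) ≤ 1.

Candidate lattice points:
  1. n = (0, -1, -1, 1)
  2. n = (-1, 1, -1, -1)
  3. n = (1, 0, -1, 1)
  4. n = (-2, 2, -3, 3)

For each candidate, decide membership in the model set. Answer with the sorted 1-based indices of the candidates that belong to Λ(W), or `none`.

none

π⊥(n) = n₀ + n₁ζ³ + n₂ζ⁶ + n₃ζ⁹ where ζ = e^{iπ/4}.
candidate 1: n = (0, -1, -1, 1) → π⊥ ≈ (+1.41421, +1.00000); max(|x|,|y|,|x±y|/√2) = 1.70711 > 1 ⇒ ∉ W
candidate 2: n = (-1, 1, -1, -1) → π⊥ ≈ (-2.41421, +1.00000); max(|x|,|y|,|x±y|/√2) = 2.41421 > 1 ⇒ ∉ W
candidate 3: n = (1, 0, -1, 1) → π⊥ ≈ (+1.70711, +1.70711); max(|x|,|y|,|x±y|/√2) = 2.41421 > 1 ⇒ ∉ W
candidate 4: n = (-2, 2, -3, 3) → π⊥ ≈ (-1.29289, +6.53553); max(|x|,|y|,|x±y|/√2) = 6.53553 > 1 ⇒ ∉ W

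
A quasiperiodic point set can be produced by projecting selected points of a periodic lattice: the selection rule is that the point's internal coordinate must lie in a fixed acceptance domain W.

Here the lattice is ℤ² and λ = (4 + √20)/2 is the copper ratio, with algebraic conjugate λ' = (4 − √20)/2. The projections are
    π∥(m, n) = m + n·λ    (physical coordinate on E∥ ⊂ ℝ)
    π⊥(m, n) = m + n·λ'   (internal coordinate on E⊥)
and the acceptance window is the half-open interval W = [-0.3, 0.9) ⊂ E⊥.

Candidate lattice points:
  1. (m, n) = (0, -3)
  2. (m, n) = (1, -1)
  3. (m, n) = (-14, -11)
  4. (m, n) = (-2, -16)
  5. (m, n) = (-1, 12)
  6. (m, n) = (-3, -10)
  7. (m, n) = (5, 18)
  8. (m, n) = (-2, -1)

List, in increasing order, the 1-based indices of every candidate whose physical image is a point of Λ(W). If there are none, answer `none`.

Numerically λ ≈ 4.2361 and λ' = −1/λ ≈ -0.2361.
[1] lift (0,-3): star map gives 0.7082; window check -0.3 ≤ 0.7082 < 0.9 is true → IN Λ
[2] lift (1,-1): star map gives 1.2361; window check -0.3 ≤ 1.2361 < 0.9 is false → out
[3] lift (-14,-11): star map gives -11.4033; window check -0.3 ≤ -11.4033 < 0.9 is false → out
[4] lift (-2,-16): star map gives 1.7771; window check -0.3 ≤ 1.7771 < 0.9 is false → out
[5] lift (-1,12): star map gives -3.8328; window check -0.3 ≤ -3.8328 < 0.9 is false → out
[6] lift (-3,-10): star map gives -0.6393; window check -0.3 ≤ -0.6393 < 0.9 is false → out
[7] lift (5,18): star map gives 0.7508; window check -0.3 ≤ 0.7508 < 0.9 is true → IN Λ
[8] lift (-2,-1): star map gives -1.7639; window check -0.3 ≤ -1.7639 < 0.9 is false → out

1, 7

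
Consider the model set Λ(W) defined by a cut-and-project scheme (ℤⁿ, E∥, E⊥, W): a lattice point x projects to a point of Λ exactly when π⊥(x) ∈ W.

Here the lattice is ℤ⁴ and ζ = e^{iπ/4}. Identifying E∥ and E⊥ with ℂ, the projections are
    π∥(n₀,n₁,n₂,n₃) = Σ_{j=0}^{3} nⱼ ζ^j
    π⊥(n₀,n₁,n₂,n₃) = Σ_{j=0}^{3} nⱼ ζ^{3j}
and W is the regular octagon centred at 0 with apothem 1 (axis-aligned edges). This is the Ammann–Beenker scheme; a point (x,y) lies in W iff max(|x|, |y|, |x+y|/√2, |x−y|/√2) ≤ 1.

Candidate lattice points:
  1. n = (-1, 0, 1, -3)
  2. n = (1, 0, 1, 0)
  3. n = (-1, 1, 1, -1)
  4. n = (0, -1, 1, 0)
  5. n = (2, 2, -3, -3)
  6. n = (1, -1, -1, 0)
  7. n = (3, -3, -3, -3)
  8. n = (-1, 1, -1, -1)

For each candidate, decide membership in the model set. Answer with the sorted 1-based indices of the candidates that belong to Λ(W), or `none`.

none

π⊥(n) = n₀ + n₁ζ³ + n₂ζ⁶ + n₃ζ⁹ where ζ = e^{iπ/4}.
#1 (-1, 0, 1, -3): internal (-3.1213, -3.1213); octagon support 4.4142 vs apothem 1 → ∉ W
#2 (1, 0, 1, 0): internal (1.0000, -1.0000); octagon support 1.4142 vs apothem 1 → ∉ W
#3 (-1, 1, 1, -1): internal (-2.4142, -1.0000); octagon support 2.4142 vs apothem 1 → ∉ W
#4 (0, -1, 1, 0): internal (0.7071, -1.7071); octagon support 1.7071 vs apothem 1 → ∉ W
#5 (2, 2, -3, -3): internal (-1.5355, 2.2929); octagon support 2.7071 vs apothem 1 → ∉ W
#6 (1, -1, -1, 0): internal (1.7071, 0.2929); octagon support 1.7071 vs apothem 1 → ∉ W
#7 (3, -3, -3, -3): internal (3.0000, -1.2426); octagon support 3.0000 vs apothem 1 → ∉ W
#8 (-1, 1, -1, -1): internal (-2.4142, 1.0000); octagon support 2.4142 vs apothem 1 → ∉ W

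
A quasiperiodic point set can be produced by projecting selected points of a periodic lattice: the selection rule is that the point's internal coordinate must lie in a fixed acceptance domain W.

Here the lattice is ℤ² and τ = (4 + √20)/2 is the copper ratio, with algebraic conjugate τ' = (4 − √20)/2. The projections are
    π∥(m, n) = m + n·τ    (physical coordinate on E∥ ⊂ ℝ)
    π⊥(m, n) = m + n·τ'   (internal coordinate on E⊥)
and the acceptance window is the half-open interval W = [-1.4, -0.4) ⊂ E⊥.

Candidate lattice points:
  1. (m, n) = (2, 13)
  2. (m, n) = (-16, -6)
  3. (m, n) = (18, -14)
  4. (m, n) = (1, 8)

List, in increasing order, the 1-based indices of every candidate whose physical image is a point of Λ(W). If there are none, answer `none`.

τ' = (4−√20)/2 ≈ -0.236068.
#1 (2,13): internal coord 2 + (13)·τ' = -1.068884; -1.068884 ∈ [-1.4, -0.4) → IN Λ
#2 (-16,-6): internal coord -16 + (-6)·τ' = -14.583592; -14.583592 ∉ [-1.4, -0.4) → out
#3 (18,-14): internal coord 18 + (-14)·τ' = +21.304952; +21.304952 ∉ [-1.4, -0.4) → out
#4 (1,8): internal coord 1 + (8)·τ' = -0.888544; -0.888544 ∈ [-1.4, -0.4) → IN Λ

1, 4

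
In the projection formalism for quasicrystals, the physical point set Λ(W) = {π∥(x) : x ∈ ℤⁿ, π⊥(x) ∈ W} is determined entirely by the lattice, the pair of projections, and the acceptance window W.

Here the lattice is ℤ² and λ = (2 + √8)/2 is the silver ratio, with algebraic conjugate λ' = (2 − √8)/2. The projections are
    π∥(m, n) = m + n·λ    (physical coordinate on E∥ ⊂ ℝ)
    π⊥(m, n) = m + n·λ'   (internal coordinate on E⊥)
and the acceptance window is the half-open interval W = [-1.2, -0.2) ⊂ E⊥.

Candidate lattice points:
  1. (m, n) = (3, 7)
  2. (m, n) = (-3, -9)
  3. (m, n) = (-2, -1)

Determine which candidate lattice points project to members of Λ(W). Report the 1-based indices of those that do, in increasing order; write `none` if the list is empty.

λ' = (2−√8)/2 ≈ -0.4142.
[1] lift (3,7): star map gives 0.1005; window check -1.2 ≤ 0.1005 < -0.2 is false → out
[2] lift (-3,-9): star map gives 0.7279; window check -1.2 ≤ 0.7279 < -0.2 is false → out
[3] lift (-2,-1): star map gives -1.5858; window check -1.2 ≤ -1.5858 < -0.2 is false → out

none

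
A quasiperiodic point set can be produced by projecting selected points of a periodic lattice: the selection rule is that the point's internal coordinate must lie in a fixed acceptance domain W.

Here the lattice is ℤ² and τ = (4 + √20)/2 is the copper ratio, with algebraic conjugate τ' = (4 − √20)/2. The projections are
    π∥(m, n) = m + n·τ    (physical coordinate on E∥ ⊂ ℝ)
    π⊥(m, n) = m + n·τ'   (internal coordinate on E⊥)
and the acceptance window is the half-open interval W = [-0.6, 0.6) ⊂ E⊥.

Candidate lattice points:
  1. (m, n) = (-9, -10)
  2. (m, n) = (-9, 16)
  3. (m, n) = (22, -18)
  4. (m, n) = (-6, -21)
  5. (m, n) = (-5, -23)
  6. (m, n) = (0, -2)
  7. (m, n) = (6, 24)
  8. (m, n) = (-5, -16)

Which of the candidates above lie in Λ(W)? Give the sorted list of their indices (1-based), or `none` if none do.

5, 6, 7

Numerically τ ≈ 4.236068 and τ' = −1/τ ≈ -0.236068.
#1 (-9,-10): internal coord -9 + (-10)·τ' = -6.639320; -6.639320 ∉ [-0.6, 0.6) → out
#2 (-9,16): internal coord -9 + (16)·τ' = -12.777088; -12.777088 ∉ [-0.6, 0.6) → out
#3 (22,-18): internal coord 22 + (-18)·τ' = +26.249224; +26.249224 ∉ [-0.6, 0.6) → out
#4 (-6,-21): internal coord -6 + (-21)·τ' = -1.042572; -1.042572 ∉ [-0.6, 0.6) → out
#5 (-5,-23): internal coord -5 + (-23)·τ' = +0.429563; +0.429563 ∈ [-0.6, 0.6) → IN Λ
#6 (0,-2): internal coord 0 + (-2)·τ' = +0.472136; +0.472136 ∈ [-0.6, 0.6) → IN Λ
#7 (6,24): internal coord 6 + (24)·τ' = +0.334369; +0.334369 ∈ [-0.6, 0.6) → IN Λ
#8 (-5,-16): internal coord -5 + (-16)·τ' = -1.222912; -1.222912 ∉ [-0.6, 0.6) → out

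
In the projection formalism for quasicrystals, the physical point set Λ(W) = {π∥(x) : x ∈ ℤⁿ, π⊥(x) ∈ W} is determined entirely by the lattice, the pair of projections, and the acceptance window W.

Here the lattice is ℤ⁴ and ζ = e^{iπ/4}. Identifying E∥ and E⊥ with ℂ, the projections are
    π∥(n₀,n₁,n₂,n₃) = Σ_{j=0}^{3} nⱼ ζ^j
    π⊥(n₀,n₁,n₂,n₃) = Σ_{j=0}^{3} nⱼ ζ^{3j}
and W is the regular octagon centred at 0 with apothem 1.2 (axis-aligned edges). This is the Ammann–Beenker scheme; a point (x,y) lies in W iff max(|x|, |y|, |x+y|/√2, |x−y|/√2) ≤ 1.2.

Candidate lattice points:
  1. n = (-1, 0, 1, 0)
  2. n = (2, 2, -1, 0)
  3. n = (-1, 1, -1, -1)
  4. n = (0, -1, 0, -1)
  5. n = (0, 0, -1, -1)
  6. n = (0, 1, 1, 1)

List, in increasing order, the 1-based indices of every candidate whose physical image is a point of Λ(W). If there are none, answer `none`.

5, 6

Internal map: ζ^{3j} for j=0..3 gives (1,0), (−√2/2,√2/2), (0,−1), (√2/2,√2/2).
#1 (-1, 0, 1, 0): internal (-1.000000, -1.000000); octagon support 1.414214 vs apothem 1.2 → ∉ W
#2 (2, 2, -1, 0): internal (0.585786, 2.414214); octagon support 2.414214 vs apothem 1.2 → ∉ W
#3 (-1, 1, -1, -1): internal (-2.414214, 1.000000); octagon support 2.414214 vs apothem 1.2 → ∉ W
#4 (0, -1, 0, -1): internal (0.000000, -1.414214); octagon support 1.414214 vs apothem 1.2 → ∉ W
#5 (0, 0, -1, -1): internal (-0.707107, 0.292893); octagon support 0.707107 vs apothem 1.2 → ∈ W
#6 (0, 1, 1, 1): internal (0.000000, 0.414214); octagon support 0.414214 vs apothem 1.2 → ∈ W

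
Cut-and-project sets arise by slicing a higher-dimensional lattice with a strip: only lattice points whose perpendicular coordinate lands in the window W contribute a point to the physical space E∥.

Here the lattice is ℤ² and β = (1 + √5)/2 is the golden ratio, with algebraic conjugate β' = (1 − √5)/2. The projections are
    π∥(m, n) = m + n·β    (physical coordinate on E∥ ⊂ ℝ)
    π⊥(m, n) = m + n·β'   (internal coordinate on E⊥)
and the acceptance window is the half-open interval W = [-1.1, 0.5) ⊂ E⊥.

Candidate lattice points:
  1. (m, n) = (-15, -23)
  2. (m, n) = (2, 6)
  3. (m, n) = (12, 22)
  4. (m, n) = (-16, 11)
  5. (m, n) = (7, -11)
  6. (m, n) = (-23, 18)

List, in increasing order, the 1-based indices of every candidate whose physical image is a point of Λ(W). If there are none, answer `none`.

1

Compute β' = (1−√5)/2 = -0.618034, so π⊥(m,n) = m -0.618034·n.
candidate 1: (m,n)=(-15,-23) → π∥ = -15-23·β ≈ -52.214782, π⊥ = -15-23·β' ≈ -0.785218 ∈ [-1.1, 0.5) ⇒ IN Λ
candidate 2: (m,n)=(2,6) → π∥ = 2+6·β ≈ 11.708204, π⊥ = 2+6·β' ≈ -1.708204 ∉ [-1.1, 0.5) ⇒ out
candidate 3: (m,n)=(12,22) → π∥ = 12+22·β ≈ 47.596748, π⊥ = 12+22·β' ≈ -1.596748 ∉ [-1.1, 0.5) ⇒ out
candidate 4: (m,n)=(-16,11) → π∥ = -16+11·β ≈ 1.798374, π⊥ = -16+11·β' ≈ -22.798374 ∉ [-1.1, 0.5) ⇒ out
candidate 5: (m,n)=(7,-11) → π∥ = 7-11·β ≈ -10.798374, π⊥ = 7-11·β' ≈ 13.798374 ∉ [-1.1, 0.5) ⇒ out
candidate 6: (m,n)=(-23,18) → π∥ = -23+18·β ≈ 6.124612, π⊥ = -23+18·β' ≈ -34.124612 ∉ [-1.1, 0.5) ⇒ out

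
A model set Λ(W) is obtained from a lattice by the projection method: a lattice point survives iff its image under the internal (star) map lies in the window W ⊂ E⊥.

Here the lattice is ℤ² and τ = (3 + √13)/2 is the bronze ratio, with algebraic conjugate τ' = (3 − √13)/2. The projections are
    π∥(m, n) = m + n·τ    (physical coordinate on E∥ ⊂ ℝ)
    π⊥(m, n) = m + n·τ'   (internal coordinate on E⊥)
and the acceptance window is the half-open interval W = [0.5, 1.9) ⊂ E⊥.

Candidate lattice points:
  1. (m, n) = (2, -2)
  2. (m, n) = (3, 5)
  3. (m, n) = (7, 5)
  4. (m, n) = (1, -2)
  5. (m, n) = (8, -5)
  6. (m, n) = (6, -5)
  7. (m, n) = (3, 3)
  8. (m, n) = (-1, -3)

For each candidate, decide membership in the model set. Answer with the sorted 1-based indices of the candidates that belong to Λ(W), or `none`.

2, 4

τ' = (3−√13)/2 ≈ -0.3028.
#1 (2,-2): internal coord 2 + (-2)·τ' = +2.6056; +2.6056 ∉ [0.5, 1.9) → out
#2 (3,5): internal coord 3 + (5)·τ' = +1.4861; +1.4861 ∈ [0.5, 1.9) → IN Λ
#3 (7,5): internal coord 7 + (5)·τ' = +5.4861; +5.4861 ∉ [0.5, 1.9) → out
#4 (1,-2): internal coord 1 + (-2)·τ' = +1.6056; +1.6056 ∈ [0.5, 1.9) → IN Λ
#5 (8,-5): internal coord 8 + (-5)·τ' = +9.5139; +9.5139 ∉ [0.5, 1.9) → out
#6 (6,-5): internal coord 6 + (-5)·τ' = +7.5139; +7.5139 ∉ [0.5, 1.9) → out
#7 (3,3): internal coord 3 + (3)·τ' = +2.0917; +2.0917 ∉ [0.5, 1.9) → out
#8 (-1,-3): internal coord -1 + (-3)·τ' = -0.0917; -0.0917 ∉ [0.5, 1.9) → out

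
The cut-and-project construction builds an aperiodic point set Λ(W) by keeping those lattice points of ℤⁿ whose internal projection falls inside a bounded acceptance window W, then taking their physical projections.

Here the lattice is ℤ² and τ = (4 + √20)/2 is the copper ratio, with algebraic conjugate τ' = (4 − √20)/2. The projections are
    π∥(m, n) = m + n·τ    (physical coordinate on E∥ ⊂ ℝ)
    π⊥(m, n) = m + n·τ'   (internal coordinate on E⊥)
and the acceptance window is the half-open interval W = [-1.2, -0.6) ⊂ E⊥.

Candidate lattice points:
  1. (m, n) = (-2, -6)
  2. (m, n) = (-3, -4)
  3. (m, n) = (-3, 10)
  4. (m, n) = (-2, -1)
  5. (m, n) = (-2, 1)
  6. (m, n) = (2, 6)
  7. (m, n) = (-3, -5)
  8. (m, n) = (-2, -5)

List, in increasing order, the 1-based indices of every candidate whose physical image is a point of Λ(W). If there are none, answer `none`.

Compute τ' = (4−√20)/2 = -0.23607, so π⊥(m,n) = m -0.23607·n.
[1] lift (-2,-6): star map gives -0.58359; window check -1.2 ≤ -0.58359 < -0.6 is false → out
[2] lift (-3,-4): star map gives -2.05573; window check -1.2 ≤ -2.05573 < -0.6 is false → out
[3] lift (-3,10): star map gives -5.36068; window check -1.2 ≤ -5.36068 < -0.6 is false → out
[4] lift (-2,-1): star map gives -1.76393; window check -1.2 ≤ -1.76393 < -0.6 is false → out
[5] lift (-2,1): star map gives -2.23607; window check -1.2 ≤ -2.23607 < -0.6 is false → out
[6] lift (2,6): star map gives 0.58359; window check -1.2 ≤ 0.58359 < -0.6 is false → out
[7] lift (-3,-5): star map gives -1.81966; window check -1.2 ≤ -1.81966 < -0.6 is false → out
[8] lift (-2,-5): star map gives -0.81966; window check -1.2 ≤ -0.81966 < -0.6 is true → IN Λ

8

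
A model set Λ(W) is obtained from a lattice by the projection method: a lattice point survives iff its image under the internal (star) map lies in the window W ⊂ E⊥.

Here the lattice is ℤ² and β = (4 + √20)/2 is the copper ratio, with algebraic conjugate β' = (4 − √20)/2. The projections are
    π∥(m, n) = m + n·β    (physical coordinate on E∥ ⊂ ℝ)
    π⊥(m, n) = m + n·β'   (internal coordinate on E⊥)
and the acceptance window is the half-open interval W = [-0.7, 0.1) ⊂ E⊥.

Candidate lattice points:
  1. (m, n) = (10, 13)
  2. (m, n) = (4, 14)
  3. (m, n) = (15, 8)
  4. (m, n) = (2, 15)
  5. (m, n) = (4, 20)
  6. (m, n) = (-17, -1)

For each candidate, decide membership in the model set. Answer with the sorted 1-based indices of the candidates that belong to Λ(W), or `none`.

none

β' = (4−√20)/2 ≈ -0.2361.
[1] lift (10,13): star map gives 6.9311; window check -0.7 ≤ 6.9311 < 0.1 is false → out
[2] lift (4,14): star map gives 0.6950; window check -0.7 ≤ 0.6950 < 0.1 is false → out
[3] lift (15,8): star map gives 13.1115; window check -0.7 ≤ 13.1115 < 0.1 is false → out
[4] lift (2,15): star map gives -1.5410; window check -0.7 ≤ -1.5410 < 0.1 is false → out
[5] lift (4,20): star map gives -0.7214; window check -0.7 ≤ -0.7214 < 0.1 is false → out
[6] lift (-17,-1): star map gives -16.7639; window check -0.7 ≤ -16.7639 < 0.1 is false → out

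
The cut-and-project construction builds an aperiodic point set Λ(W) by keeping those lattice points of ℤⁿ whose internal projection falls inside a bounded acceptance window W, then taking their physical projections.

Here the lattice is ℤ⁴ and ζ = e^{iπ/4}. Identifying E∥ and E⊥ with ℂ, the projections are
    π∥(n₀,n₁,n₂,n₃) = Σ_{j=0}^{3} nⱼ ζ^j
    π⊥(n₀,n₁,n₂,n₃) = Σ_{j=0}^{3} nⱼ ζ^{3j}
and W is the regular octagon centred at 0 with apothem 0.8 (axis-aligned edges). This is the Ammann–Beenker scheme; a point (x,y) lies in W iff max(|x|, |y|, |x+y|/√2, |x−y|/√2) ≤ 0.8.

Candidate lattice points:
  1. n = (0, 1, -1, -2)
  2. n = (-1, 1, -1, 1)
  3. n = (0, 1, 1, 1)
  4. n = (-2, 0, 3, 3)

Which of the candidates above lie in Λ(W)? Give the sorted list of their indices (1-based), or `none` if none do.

3

π⊥(n) = n₀ + n₁ζ³ + n₂ζ⁶ + n₃ζ⁹ where ζ = e^{iπ/4}.
#1 (0, 1, -1, -2): internal (-2.1213, 0.2929); octagon support 2.1213 vs apothem 0.8 → ∉ W
#2 (-1, 1, -1, 1): internal (-1.0000, 2.4142); octagon support 2.4142 vs apothem 0.8 → ∉ W
#3 (0, 1, 1, 1): internal (0.0000, 0.4142); octagon support 0.4142 vs apothem 0.8 → ∈ W
#4 (-2, 0, 3, 3): internal (0.1213, -0.8787); octagon support 0.8787 vs apothem 0.8 → ∉ W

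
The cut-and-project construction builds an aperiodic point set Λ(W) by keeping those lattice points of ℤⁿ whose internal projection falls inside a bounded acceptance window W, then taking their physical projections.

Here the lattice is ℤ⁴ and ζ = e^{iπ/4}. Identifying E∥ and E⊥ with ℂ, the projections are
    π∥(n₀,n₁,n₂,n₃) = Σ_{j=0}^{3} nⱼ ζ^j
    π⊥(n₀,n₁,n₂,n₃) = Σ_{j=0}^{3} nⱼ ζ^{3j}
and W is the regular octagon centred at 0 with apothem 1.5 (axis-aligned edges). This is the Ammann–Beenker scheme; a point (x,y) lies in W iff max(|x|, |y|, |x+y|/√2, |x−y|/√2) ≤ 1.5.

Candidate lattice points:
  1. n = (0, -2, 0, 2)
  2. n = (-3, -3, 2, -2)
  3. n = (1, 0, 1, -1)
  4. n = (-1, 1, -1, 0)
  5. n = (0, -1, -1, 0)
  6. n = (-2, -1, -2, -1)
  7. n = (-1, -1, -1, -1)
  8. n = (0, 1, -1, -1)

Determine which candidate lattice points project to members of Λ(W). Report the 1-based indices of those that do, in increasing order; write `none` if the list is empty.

π⊥(n) = n₀ + n₁ζ³ + n₂ζ⁶ + n₃ζ⁹ where ζ = e^{iπ/4}.
#1 (0, -2, 0, 2): internal (2.8284, 0.0000); octagon support 2.8284 vs apothem 1.5 → ∉ W
#2 (-3, -3, 2, -2): internal (-2.2929, -5.5355); octagon support 5.5355 vs apothem 1.5 → ∉ W
#3 (1, 0, 1, -1): internal (0.2929, -1.7071); octagon support 1.7071 vs apothem 1.5 → ∉ W
#4 (-1, 1, -1, 0): internal (-1.7071, 1.7071); octagon support 2.4142 vs apothem 1.5 → ∉ W
#5 (0, -1, -1, 0): internal (0.7071, 0.2929); octagon support 0.7071 vs apothem 1.5 → ∈ W
#6 (-2, -1, -2, -1): internal (-2.0000, 0.5858); octagon support 2.0000 vs apothem 1.5 → ∉ W
#7 (-1, -1, -1, -1): internal (-1.0000, -0.4142); octagon support 1.0000 vs apothem 1.5 → ∈ W
#8 (0, 1, -1, -1): internal (-1.4142, 1.0000); octagon support 1.7071 vs apothem 1.5 → ∉ W

5, 7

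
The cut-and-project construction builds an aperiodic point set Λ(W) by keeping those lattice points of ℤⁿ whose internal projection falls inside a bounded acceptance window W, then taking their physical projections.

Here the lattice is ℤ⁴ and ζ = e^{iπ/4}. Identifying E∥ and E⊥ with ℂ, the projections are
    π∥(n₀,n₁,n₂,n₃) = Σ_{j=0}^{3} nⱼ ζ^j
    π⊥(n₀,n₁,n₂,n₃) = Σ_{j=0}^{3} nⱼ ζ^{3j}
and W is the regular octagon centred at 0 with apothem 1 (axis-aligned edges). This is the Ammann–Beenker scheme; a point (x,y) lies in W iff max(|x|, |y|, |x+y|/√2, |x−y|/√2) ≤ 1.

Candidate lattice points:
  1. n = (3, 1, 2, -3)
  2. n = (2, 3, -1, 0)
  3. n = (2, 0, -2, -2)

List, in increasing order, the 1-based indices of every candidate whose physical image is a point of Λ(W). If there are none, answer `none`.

π⊥(n) = n₀ + n₁ζ³ + n₂ζ⁶ + n₃ζ⁹ where ζ = e^{iπ/4}.
#1 (3, 1, 2, -3): internal (0.1716, -3.4142); octagon support 3.4142 vs apothem 1 → ∉ W
#2 (2, 3, -1, 0): internal (-0.1213, 3.1213); octagon support 3.1213 vs apothem 1 → ∉ W
#3 (2, 0, -2, -2): internal (0.5858, 0.5858); octagon support 0.8284 vs apothem 1 → ∈ W

3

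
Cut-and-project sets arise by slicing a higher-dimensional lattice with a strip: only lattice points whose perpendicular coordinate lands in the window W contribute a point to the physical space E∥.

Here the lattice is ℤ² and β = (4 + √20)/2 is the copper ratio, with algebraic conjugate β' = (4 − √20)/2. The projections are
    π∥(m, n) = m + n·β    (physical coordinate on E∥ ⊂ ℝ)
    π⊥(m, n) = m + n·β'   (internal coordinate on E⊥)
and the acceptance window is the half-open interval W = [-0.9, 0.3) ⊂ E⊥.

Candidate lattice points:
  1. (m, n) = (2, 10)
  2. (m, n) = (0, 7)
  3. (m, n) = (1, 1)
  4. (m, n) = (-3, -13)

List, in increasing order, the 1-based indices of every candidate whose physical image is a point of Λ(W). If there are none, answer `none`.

1, 4

Compute β' = (4−√20)/2 = -0.23607, so π⊥(m,n) = m -0.23607·n.
#1 (2,10): internal coord 2 + (10)·β' = -0.36068; -0.36068 ∈ [-0.9, 0.3) → IN Λ
#2 (0,7): internal coord 0 + (7)·β' = -1.65248; -1.65248 ∉ [-0.9, 0.3) → out
#3 (1,1): internal coord 1 + (1)·β' = +0.76393; +0.76393 ∉ [-0.9, 0.3) → out
#4 (-3,-13): internal coord -3 + (-13)·β' = +0.06888; +0.06888 ∈ [-0.9, 0.3) → IN Λ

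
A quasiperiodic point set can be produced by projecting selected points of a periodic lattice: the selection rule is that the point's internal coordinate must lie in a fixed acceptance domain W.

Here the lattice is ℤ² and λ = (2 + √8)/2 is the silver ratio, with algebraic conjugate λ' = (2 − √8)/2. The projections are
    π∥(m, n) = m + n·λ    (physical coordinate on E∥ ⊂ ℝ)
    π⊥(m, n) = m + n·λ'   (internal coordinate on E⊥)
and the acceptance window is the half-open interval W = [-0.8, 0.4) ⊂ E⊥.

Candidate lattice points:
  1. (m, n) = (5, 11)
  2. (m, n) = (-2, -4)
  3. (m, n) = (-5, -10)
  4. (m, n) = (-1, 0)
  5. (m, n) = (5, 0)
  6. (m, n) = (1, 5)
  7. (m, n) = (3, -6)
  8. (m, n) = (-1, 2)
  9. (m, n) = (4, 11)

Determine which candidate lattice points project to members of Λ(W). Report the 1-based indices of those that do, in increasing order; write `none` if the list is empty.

Numerically λ ≈ 2.41421 and λ' = −1/λ ≈ -0.41421.
[1] lift (5,11): star map gives 0.44365; window check -0.8 ≤ 0.44365 < 0.4 is false → out
[2] lift (-2,-4): star map gives -0.34315; window check -0.8 ≤ -0.34315 < 0.4 is true → IN Λ
[3] lift (-5,-10): star map gives -0.85786; window check -0.8 ≤ -0.85786 < 0.4 is false → out
[4] lift (-1,0): star map gives -1.00000; window check -0.8 ≤ -1.00000 < 0.4 is false → out
[5] lift (5,0): star map gives 5.00000; window check -0.8 ≤ 5.00000 < 0.4 is false → out
[6] lift (1,5): star map gives -1.07107; window check -0.8 ≤ -1.07107 < 0.4 is false → out
[7] lift (3,-6): star map gives 5.48528; window check -0.8 ≤ 5.48528 < 0.4 is false → out
[8] lift (-1,2): star map gives -1.82843; window check -0.8 ≤ -1.82843 < 0.4 is false → out
[9] lift (4,11): star map gives -0.55635; window check -0.8 ≤ -0.55635 < 0.4 is true → IN Λ

2, 9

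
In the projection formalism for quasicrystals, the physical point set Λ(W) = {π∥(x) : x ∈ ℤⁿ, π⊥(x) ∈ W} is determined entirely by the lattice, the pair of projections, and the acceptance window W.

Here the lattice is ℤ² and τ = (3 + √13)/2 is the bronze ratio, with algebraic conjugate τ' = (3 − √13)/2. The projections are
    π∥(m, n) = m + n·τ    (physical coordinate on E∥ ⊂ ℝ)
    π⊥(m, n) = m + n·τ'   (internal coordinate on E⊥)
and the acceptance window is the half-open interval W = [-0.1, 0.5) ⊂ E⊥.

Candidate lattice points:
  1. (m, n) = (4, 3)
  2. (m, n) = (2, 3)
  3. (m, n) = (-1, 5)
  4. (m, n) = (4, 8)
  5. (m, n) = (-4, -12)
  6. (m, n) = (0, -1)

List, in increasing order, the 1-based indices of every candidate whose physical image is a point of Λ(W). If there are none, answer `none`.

6

Compute τ' = (3−√13)/2 = -0.302776, so π⊥(m,n) = m -0.302776·n.
#1 (4,3): internal coord 4 + (3)·τ' = +3.091673; +3.091673 ∉ [-0.1, 0.5) → out
#2 (2,3): internal coord 2 + (3)·τ' = +1.091673; +1.091673 ∉ [-0.1, 0.5) → out
#3 (-1,5): internal coord -1 + (5)·τ' = -2.513878; -2.513878 ∉ [-0.1, 0.5) → out
#4 (4,8): internal coord 4 + (8)·τ' = +1.577795; +1.577795 ∉ [-0.1, 0.5) → out
#5 (-4,-12): internal coord -4 + (-12)·τ' = -0.366692; -0.366692 ∉ [-0.1, 0.5) → out
#6 (0,-1): internal coord 0 + (-1)·τ' = +0.302776; +0.302776 ∈ [-0.1, 0.5) → IN Λ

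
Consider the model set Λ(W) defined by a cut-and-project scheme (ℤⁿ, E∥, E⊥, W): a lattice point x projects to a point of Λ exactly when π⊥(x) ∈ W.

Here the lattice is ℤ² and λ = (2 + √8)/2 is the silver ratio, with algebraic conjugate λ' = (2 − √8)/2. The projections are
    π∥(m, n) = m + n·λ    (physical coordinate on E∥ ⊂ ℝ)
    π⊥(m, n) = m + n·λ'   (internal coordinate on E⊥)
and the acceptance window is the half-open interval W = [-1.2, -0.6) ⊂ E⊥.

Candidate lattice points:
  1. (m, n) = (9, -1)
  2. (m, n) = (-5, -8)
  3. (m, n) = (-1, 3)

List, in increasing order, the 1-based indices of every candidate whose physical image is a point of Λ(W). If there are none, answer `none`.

Numerically λ ≈ 2.4142 and λ' = −1/λ ≈ -0.4142.
#1 (9,-1): internal coord 9 + (-1)·λ' = +9.4142; +9.4142 ∉ [-1.2, -0.6) → out
#2 (-5,-8): internal coord -5 + (-8)·λ' = -1.6863; -1.6863 ∉ [-1.2, -0.6) → out
#3 (-1,3): internal coord -1 + (3)·λ' = -2.2426; -2.2426 ∉ [-1.2, -0.6) → out

none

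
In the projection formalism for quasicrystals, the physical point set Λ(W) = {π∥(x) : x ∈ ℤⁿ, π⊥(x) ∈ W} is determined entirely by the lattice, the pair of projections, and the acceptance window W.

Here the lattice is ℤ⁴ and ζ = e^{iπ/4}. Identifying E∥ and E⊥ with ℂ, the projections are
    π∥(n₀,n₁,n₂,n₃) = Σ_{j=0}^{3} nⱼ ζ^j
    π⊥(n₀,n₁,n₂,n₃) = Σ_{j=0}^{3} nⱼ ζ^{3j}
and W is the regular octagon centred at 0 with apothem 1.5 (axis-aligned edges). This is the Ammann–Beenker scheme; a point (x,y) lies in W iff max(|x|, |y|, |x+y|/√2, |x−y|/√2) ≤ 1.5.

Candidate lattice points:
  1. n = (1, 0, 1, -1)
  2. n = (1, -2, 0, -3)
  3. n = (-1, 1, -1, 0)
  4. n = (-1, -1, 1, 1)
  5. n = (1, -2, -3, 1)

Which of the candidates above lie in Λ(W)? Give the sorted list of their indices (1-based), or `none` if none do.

Internal map: ζ^{3j} for j=0..3 gives (1,0), (−√2/2,√2/2), (0,−1), (√2/2,√2/2).
candidate 1: n = (1, 0, 1, -1) → π⊥ ≈ (+0.29289, -1.70711); max(|x|,|y|,|x±y|/√2) = 1.70711 > 1.5 ⇒ ∉ W
candidate 2: n = (1, -2, 0, -3) → π⊥ ≈ (+0.29289, -3.53553); max(|x|,|y|,|x±y|/√2) = 3.53553 > 1.5 ⇒ ∉ W
candidate 3: n = (-1, 1, -1, 0) → π⊥ ≈ (-1.70711, +1.70711); max(|x|,|y|,|x±y|/√2) = 2.41421 > 1.5 ⇒ ∉ W
candidate 4: n = (-1, -1, 1, 1) → π⊥ ≈ (+0.41421, -1.00000); max(|x|,|y|,|x±y|/√2) = 1.00000 ≤ 1.5 ⇒ ∈ W
candidate 5: n = (1, -2, -3, 1) → π⊥ ≈ (+3.12132, +2.29289); max(|x|,|y|,|x±y|/√2) = 3.82843 > 1.5 ⇒ ∉ W

4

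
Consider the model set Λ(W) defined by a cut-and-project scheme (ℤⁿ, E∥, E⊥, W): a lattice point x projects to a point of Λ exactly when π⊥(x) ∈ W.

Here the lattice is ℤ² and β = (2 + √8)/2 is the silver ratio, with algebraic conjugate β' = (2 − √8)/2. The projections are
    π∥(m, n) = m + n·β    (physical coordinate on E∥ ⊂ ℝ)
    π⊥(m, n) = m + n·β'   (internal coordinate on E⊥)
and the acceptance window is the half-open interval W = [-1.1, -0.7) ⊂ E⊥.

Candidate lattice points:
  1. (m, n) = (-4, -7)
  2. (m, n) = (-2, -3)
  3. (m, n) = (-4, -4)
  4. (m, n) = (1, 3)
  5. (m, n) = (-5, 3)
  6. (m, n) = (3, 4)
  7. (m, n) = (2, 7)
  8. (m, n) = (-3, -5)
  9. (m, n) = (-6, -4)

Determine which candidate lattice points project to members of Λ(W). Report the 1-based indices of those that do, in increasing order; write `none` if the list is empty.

Numerically β ≈ 2.414214 and β' = −1/β ≈ -0.414214.
candidate 1: (m,n)=(-4,-7) → π∥ = -4-7·β ≈ -20.899495, π⊥ = -4-7·β' ≈ -1.100505 ∉ [-1.1, -0.7) ⇒ out
candidate 2: (m,n)=(-2,-3) → π∥ = -2-3·β ≈ -9.242641, π⊥ = -2-3·β' ≈ -0.757359 ∈ [-1.1, -0.7) ⇒ IN Λ
candidate 3: (m,n)=(-4,-4) → π∥ = -4-4·β ≈ -13.656854, π⊥ = -4-4·β' ≈ -2.343146 ∉ [-1.1, -0.7) ⇒ out
candidate 4: (m,n)=(1,3) → π∥ = 1+3·β ≈ 8.242641, π⊥ = 1+3·β' ≈ -0.242641 ∉ [-1.1, -0.7) ⇒ out
candidate 5: (m,n)=(-5,3) → π∥ = -5+3·β ≈ 2.242641, π⊥ = -5+3·β' ≈ -6.242641 ∉ [-1.1, -0.7) ⇒ out
candidate 6: (m,n)=(3,4) → π∥ = 3+4·β ≈ 12.656854, π⊥ = 3+4·β' ≈ 1.343146 ∉ [-1.1, -0.7) ⇒ out
candidate 7: (m,n)=(2,7) → π∥ = 2+7·β ≈ 18.899495, π⊥ = 2+7·β' ≈ -0.899495 ∈ [-1.1, -0.7) ⇒ IN Λ
candidate 8: (m,n)=(-3,-5) → π∥ = -3-5·β ≈ -15.071068, π⊥ = -3-5·β' ≈ -0.928932 ∈ [-1.1, -0.7) ⇒ IN Λ
candidate 9: (m,n)=(-6,-4) → π∥ = -6-4·β ≈ -15.656854, π⊥ = -6-4·β' ≈ -4.343146 ∉ [-1.1, -0.7) ⇒ out

2, 7, 8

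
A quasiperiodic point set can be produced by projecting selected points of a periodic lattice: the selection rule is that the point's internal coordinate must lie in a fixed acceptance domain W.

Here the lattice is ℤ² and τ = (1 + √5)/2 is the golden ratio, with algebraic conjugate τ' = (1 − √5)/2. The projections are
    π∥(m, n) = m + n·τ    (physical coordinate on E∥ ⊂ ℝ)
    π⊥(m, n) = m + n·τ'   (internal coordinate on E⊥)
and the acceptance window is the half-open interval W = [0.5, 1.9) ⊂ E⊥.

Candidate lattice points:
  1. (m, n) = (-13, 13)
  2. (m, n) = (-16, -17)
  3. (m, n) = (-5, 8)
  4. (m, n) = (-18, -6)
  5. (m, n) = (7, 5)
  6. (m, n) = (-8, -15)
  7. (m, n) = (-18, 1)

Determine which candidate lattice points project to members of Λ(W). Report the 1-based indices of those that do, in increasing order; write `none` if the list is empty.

τ' = (1−√5)/2 ≈ -0.61803.
[1] lift (-13,13): star map gives -21.03444; window check 0.5 ≤ -21.03444 < 1.9 is false → out
[2] lift (-16,-17): star map gives -5.49342; window check 0.5 ≤ -5.49342 < 1.9 is false → out
[3] lift (-5,8): star map gives -9.94427; window check 0.5 ≤ -9.94427 < 1.9 is false → out
[4] lift (-18,-6): star map gives -14.29180; window check 0.5 ≤ -14.29180 < 1.9 is false → out
[5] lift (7,5): star map gives 3.90983; window check 0.5 ≤ 3.90983 < 1.9 is false → out
[6] lift (-8,-15): star map gives 1.27051; window check 0.5 ≤ 1.27051 < 1.9 is true → IN Λ
[7] lift (-18,1): star map gives -18.61803; window check 0.5 ≤ -18.61803 < 1.9 is false → out

6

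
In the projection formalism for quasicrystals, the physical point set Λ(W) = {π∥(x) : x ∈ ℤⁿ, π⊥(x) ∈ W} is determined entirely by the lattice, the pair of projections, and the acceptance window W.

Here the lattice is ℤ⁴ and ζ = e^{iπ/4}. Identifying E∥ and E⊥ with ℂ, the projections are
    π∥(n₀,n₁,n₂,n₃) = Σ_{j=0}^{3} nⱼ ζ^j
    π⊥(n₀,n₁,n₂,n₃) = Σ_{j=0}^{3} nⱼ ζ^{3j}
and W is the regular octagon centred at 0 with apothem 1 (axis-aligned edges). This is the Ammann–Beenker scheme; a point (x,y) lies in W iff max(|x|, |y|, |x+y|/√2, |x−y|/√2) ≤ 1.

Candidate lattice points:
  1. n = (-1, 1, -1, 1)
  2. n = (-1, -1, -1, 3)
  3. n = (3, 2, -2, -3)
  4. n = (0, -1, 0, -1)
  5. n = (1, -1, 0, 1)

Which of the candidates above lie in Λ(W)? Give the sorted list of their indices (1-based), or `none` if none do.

none

With ζ = e^{iπ/4} the internal vectors are ζ^0,ζ^3,ζ^6,ζ^9.
#1 (-1, 1, -1, 1): internal (-1.000000, 2.414214); octagon support 2.414214 vs apothem 1 → ∉ W
#2 (-1, -1, -1, 3): internal (1.828427, 2.414214); octagon support 3.000000 vs apothem 1 → ∉ W
#3 (3, 2, -2, -3): internal (-0.535534, 1.292893); octagon support 1.292893 vs apothem 1 → ∉ W
#4 (0, -1, 0, -1): internal (0.000000, -1.414214); octagon support 1.414214 vs apothem 1 → ∉ W
#5 (1, -1, 0, 1): internal (2.414214, 0.000000); octagon support 2.414214 vs apothem 1 → ∉ W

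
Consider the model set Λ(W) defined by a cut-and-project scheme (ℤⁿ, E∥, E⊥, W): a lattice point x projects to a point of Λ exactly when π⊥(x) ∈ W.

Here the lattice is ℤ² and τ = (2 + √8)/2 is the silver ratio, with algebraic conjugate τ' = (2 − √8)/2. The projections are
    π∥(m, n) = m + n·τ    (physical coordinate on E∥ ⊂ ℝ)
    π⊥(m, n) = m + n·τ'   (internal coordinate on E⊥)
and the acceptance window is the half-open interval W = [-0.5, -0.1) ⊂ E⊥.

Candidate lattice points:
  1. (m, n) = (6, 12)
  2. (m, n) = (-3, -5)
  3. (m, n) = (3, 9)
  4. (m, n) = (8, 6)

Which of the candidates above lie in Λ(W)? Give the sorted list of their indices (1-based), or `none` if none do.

Compute τ' = (2−√8)/2 = -0.4142, so π⊥(m,n) = m -0.4142·n.
#1 (6,12): internal coord 6 + (12)·τ' = +1.0294; +1.0294 ∉ [-0.5, -0.1) → out
#2 (-3,-5): internal coord -3 + (-5)·τ' = -0.9289; -0.9289 ∉ [-0.5, -0.1) → out
#3 (3,9): internal coord 3 + (9)·τ' = -0.7279; -0.7279 ∉ [-0.5, -0.1) → out
#4 (8,6): internal coord 8 + (6)·τ' = +5.5147; +5.5147 ∉ [-0.5, -0.1) → out

none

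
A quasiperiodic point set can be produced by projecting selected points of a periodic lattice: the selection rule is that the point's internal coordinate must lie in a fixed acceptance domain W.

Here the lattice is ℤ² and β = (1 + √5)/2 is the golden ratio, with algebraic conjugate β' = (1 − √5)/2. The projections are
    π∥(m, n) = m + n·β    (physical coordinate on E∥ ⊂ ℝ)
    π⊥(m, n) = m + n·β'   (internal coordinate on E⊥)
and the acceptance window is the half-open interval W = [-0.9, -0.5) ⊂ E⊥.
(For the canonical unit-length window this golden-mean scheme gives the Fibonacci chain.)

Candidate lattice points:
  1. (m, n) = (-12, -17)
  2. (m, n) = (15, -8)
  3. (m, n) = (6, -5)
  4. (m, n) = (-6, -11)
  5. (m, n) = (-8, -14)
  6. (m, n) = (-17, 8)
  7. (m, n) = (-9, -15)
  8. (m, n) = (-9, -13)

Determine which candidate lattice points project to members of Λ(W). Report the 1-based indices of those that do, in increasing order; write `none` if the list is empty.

none

β' = (1−√5)/2 ≈ -0.61803.
[1] lift (-12,-17): star map gives -1.49342; window check -0.9 ≤ -1.49342 < -0.5 is false → out
[2] lift (15,-8): star map gives 19.94427; window check -0.9 ≤ 19.94427 < -0.5 is false → out
[3] lift (6,-5): star map gives 9.09017; window check -0.9 ≤ 9.09017 < -0.5 is false → out
[4] lift (-6,-11): star map gives 0.79837; window check -0.9 ≤ 0.79837 < -0.5 is false → out
[5] lift (-8,-14): star map gives 0.65248; window check -0.9 ≤ 0.65248 < -0.5 is false → out
[6] lift (-17,8): star map gives -21.94427; window check -0.9 ≤ -21.94427 < -0.5 is false → out
[7] lift (-9,-15): star map gives 0.27051; window check -0.9 ≤ 0.27051 < -0.5 is false → out
[8] lift (-9,-13): star map gives -0.96556; window check -0.9 ≤ -0.96556 < -0.5 is false → out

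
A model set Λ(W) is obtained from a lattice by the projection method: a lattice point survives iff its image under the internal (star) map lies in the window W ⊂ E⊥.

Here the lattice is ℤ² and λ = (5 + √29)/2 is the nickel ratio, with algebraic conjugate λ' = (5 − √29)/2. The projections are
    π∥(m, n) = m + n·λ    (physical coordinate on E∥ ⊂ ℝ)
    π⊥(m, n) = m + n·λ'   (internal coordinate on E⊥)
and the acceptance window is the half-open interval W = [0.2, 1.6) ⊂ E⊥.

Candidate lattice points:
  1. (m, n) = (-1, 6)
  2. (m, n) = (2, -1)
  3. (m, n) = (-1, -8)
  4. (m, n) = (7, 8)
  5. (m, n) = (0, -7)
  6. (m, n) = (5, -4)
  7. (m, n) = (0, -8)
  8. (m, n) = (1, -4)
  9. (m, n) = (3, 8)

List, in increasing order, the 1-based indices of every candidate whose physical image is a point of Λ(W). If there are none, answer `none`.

3, 5, 7, 9

λ' = (5−√29)/2 ≈ -0.1926.
candidate 1: (m,n)=(-1,6) → π∥ = -1+6·λ ≈ 30.1555, π⊥ = -1+6·λ' ≈ -2.1555 ∉ [0.2, 1.6) ⇒ out
candidate 2: (m,n)=(2,-1) → π∥ = 2-1·λ ≈ -3.1926, π⊥ = 2-1·λ' ≈ 2.1926 ∉ [0.2, 1.6) ⇒ out
candidate 3: (m,n)=(-1,-8) → π∥ = -1-8·λ ≈ -42.5407, π⊥ = -1-8·λ' ≈ 0.5407 ∈ [0.2, 1.6) ⇒ IN Λ
candidate 4: (m,n)=(7,8) → π∥ = 7+8·λ ≈ 48.5407, π⊥ = 7+8·λ' ≈ 5.4593 ∉ [0.2, 1.6) ⇒ out
candidate 5: (m,n)=(0,-7) → π∥ = 0-7·λ ≈ -36.3481, π⊥ = 0-7·λ' ≈ 1.3481 ∈ [0.2, 1.6) ⇒ IN Λ
candidate 6: (m,n)=(5,-4) → π∥ = 5-4·λ ≈ -15.7703, π⊥ = 5-4·λ' ≈ 5.7703 ∉ [0.2, 1.6) ⇒ out
candidate 7: (m,n)=(0,-8) → π∥ = 0-8·λ ≈ -41.5407, π⊥ = 0-8·λ' ≈ 1.5407 ∈ [0.2, 1.6) ⇒ IN Λ
candidate 8: (m,n)=(1,-4) → π∥ = 1-4·λ ≈ -19.7703, π⊥ = 1-4·λ' ≈ 1.7703 ∉ [0.2, 1.6) ⇒ out
candidate 9: (m,n)=(3,8) → π∥ = 3+8·λ ≈ 44.5407, π⊥ = 3+8·λ' ≈ 1.4593 ∈ [0.2, 1.6) ⇒ IN Λ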